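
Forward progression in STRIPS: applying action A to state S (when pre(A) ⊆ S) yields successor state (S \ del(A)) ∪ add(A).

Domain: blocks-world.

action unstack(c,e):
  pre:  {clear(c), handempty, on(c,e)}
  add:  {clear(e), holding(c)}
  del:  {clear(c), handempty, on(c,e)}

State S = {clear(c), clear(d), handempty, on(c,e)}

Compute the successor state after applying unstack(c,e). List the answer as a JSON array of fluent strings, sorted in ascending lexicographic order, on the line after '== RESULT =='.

Compute (S \ del) ∪ add:
  pre ⊆ S: {clear(c), handempty, on(c,e)} ⊆ S  — applicable
  S \ del = {clear(d)}
  ∪ add   = {clear(d), clear(e), holding(c)}

== RESULT ==
["clear(d)", "clear(e)", "holding(c)"]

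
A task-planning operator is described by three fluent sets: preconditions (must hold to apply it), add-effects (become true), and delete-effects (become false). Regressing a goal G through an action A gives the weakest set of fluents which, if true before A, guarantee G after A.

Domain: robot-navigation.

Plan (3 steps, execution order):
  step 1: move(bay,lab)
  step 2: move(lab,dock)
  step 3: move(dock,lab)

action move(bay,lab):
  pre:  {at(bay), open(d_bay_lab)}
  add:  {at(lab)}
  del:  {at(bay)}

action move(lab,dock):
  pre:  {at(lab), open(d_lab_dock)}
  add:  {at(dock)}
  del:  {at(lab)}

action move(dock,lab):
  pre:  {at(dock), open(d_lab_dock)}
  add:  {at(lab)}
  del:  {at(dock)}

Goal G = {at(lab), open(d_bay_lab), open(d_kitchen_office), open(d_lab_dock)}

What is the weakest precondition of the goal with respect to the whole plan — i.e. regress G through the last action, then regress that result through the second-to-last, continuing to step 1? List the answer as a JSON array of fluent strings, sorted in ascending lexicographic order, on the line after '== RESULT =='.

Regress step by step:
  through step 3 (move(dock,lab)): drop {at(lab)}, keep {open(d_bay_lab), open(d_kitchen_office), open(d_lab_dock)}, require {at(dock), open(d_lab_dock)}
    → {at(dock), open(d_bay_lab), open(d_kitchen_office), open(d_lab_dock)}
  through step 2 (move(lab,dock)): drop {at(dock)}, keep {open(d_bay_lab), open(d_kitchen_office), open(d_lab_dock)}, require {at(lab), open(d_lab_dock)}
    → {at(lab), open(d_bay_lab), open(d_kitchen_office), open(d_lab_dock)}
  through step 1 (move(bay,lab)): drop {at(lab)}, keep {open(d_bay_lab), open(d_kitchen_office), open(d_lab_dock)}, require {at(bay), open(d_bay_lab)}
    → {at(bay), open(d_bay_lab), open(d_kitchen_office), open(d_lab_dock)}

== RESULT ==
["at(bay)", "open(d_bay_lab)", "open(d_kitchen_office)", "open(d_lab_dock)"]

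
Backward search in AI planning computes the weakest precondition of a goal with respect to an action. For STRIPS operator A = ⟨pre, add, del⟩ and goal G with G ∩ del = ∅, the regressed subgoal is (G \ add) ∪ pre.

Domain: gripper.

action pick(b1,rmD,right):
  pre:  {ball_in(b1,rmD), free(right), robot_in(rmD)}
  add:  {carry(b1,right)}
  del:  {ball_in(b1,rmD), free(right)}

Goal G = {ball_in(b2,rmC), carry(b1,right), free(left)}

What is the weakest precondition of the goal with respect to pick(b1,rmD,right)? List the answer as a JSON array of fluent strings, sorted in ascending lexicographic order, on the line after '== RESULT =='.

Compute (G \ add) ∪ pre:
  G ∩ del = {}  (empty — regression defined)
  G \ add = {ball_in(b2,rmC), carry(b1,right), free(left)} \ {carry(b1,right)} = {ball_in(b2,rmC), free(left)}
  ∪ pre   = {ball_in(b2,rmC), free(left)} ∪ {ball_in(b1,rmD), free(right), robot_in(rmD)}
          = {ball_in(b1,rmD), ball_in(b2,rmC), free(left), free(right), robot_in(rmD)}

== RESULT ==
["ball_in(b1,rmD)", "ball_in(b2,rmC)", "free(left)", "free(right)", "robot_in(rmD)"]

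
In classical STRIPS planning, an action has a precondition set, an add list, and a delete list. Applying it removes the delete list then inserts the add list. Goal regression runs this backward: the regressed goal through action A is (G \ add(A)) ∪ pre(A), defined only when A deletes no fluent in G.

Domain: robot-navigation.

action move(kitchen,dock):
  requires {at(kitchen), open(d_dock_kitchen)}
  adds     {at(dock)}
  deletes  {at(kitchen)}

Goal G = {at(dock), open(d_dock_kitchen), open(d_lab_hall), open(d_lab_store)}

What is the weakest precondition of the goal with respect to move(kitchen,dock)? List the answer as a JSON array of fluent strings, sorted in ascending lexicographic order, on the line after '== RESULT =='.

Compute (G \ add) ∪ pre:
  G ∩ del = {}  (empty — regression defined)
  G \ add = {at(dock), open(d_dock_kitchen), open(d_lab_hall), open(d_lab_store)} \ {at(dock)} = {open(d_dock_kitchen), open(d_lab_hall), open(d_lab_store)}
  ∪ pre   = {open(d_dock_kitchen), open(d_lab_hall), open(d_lab_store)} ∪ {at(kitchen), open(d_dock_kitchen)}
          = {at(kitchen), open(d_dock_kitchen), open(d_lab_hall), open(d_lab_store)}

== RESULT ==
["at(kitchen)", "open(d_dock_kitchen)", "open(d_lab_hall)", "open(d_lab_store)"]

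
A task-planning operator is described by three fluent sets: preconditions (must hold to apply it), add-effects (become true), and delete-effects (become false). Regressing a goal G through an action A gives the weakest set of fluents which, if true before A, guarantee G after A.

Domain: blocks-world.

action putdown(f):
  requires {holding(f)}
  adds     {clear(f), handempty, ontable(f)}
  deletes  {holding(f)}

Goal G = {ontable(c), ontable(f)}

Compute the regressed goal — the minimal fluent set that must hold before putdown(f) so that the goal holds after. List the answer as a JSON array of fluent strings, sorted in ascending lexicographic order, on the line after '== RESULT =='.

Regress:
  G ∩ del = {}  (empty — regression defined)
  G \ add = {ontable(c), ontable(f)} \ {clear(f), handempty, ontable(f)} = {ontable(c)}
  ∪ pre   = {ontable(c)} ∪ {holding(f)}
          = {holding(f), ontable(c)}

== RESULT ==
["holding(f)", "ontable(c)"]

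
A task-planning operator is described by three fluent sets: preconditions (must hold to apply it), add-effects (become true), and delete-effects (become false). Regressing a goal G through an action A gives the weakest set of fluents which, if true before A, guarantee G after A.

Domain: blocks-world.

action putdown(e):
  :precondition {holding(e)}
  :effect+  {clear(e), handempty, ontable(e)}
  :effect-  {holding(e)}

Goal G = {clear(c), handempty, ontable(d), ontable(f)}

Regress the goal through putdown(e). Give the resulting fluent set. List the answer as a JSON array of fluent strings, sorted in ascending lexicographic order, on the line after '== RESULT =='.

Compute (G \ add) ∪ pre:
  G ∩ del = {}  (empty — regression defined)
  G \ add = {clear(c), handempty, ontable(d), ontable(f)} \ {clear(e), handempty, ontable(e)} = {clear(c), ontable(d), ontable(f)}
  ∪ pre   = {clear(c), ontable(d), ontable(f)} ∪ {holding(e)}
          = {clear(c), holding(e), ontable(d), ontable(f)}

== RESULT ==
["clear(c)", "holding(e)", "ontable(d)", "ontable(f)"]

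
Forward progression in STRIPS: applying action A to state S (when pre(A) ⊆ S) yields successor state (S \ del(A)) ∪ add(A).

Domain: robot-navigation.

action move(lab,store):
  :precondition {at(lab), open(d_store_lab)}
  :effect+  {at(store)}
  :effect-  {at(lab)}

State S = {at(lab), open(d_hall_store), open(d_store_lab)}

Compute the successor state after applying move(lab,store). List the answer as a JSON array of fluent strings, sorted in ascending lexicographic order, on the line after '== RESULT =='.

Progress:
  pre ⊆ S: {at(lab), open(d_store_lab)} ⊆ S  — applicable
  S \ del = {open(d_hall_store), open(d_store_lab)}
  ∪ add   = {at(store), open(d_hall_store), open(d_store_lab)}

== RESULT ==
["at(store)", "open(d_hall_store)", "open(d_store_lab)"]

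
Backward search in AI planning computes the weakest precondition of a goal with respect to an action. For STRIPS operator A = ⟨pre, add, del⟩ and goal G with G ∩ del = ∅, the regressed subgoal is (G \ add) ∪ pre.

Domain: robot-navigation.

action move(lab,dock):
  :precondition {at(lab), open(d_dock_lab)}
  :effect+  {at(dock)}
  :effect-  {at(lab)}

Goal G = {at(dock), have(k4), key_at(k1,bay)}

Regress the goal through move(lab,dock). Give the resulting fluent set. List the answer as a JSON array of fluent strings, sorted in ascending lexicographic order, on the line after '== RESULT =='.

Compute (G \ add) ∪ pre:
  G ∩ del = {}  (empty — regression defined)
  G \ add = {at(dock), have(k4), key_at(k1,bay)} \ {at(dock)} = {have(k4), key_at(k1,bay)}
  ∪ pre   = {have(k4), key_at(k1,bay)} ∪ {at(lab), open(d_dock_lab)}
          = {at(lab), have(k4), key_at(k1,bay), open(d_dock_lab)}

== RESULT ==
["at(lab)", "have(k4)", "key_at(k1,bay)", "open(d_dock_lab)"]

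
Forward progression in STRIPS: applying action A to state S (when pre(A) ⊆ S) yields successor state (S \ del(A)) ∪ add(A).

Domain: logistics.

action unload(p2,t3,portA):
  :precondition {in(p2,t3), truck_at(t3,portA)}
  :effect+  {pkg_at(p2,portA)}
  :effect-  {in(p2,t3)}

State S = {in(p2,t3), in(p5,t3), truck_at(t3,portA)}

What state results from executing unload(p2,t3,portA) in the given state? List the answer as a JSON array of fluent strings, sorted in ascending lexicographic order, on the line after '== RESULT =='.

Progress:
  pre ⊆ S: {in(p2,t3), truck_at(t3,portA)} ⊆ S  — applicable
  S \ del = {in(p5,t3), truck_at(t3,portA)}
  ∪ add   = {in(p5,t3), pkg_at(p2,portA), truck_at(t3,portA)}

== RESULT ==
["in(p5,t3)", "pkg_at(p2,portA)", "truck_at(t3,portA)"]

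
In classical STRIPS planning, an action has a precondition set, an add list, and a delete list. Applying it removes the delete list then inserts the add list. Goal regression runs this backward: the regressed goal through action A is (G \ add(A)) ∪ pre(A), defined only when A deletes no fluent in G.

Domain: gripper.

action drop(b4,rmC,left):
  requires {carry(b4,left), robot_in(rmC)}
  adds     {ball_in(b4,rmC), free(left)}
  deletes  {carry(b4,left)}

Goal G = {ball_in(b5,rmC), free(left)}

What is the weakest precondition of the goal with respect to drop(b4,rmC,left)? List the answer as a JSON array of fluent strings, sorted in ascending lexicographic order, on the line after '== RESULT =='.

Compute (G \ add) ∪ pre:
  G ∩ del = {}  (empty — regression defined)
  G \ add = {ball_in(b5,rmC), free(left)} \ {ball_in(b4,rmC), free(left)} = {ball_in(b5,rmC)}
  ∪ pre   = {ball_in(b5,rmC)} ∪ {carry(b4,left), robot_in(rmC)}
          = {ball_in(b5,rmC), carry(b4,left), robot_in(rmC)}

== RESULT ==
["ball_in(b5,rmC)", "carry(b4,left)", "robot_in(rmC)"]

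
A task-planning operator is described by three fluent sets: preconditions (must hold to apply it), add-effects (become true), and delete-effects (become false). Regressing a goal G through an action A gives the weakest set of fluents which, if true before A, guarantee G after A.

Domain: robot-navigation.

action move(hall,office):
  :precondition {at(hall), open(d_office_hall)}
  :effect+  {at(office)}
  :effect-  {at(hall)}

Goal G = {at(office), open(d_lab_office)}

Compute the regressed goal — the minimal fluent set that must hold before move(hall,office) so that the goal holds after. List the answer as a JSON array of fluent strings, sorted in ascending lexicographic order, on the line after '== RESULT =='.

Regress:
  G ∩ del = {}  (empty — regression defined)
  G \ add = {at(office), open(d_lab_office)} \ {at(office)} = {open(d_lab_office)}
  ∪ pre   = {open(d_lab_office)} ∪ {at(hall), open(d_office_hall)}
          = {at(hall), open(d_lab_office), open(d_office_hall)}

== RESULT ==
["at(hall)", "open(d_lab_office)", "open(d_office_hall)"]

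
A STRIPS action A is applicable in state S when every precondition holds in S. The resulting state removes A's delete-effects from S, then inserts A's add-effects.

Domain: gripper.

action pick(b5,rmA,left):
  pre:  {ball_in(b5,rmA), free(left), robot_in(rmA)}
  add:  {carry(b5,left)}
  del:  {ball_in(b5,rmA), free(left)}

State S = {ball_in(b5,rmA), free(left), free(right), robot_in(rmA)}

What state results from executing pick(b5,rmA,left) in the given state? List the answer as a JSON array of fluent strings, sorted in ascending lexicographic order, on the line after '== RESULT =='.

Compute (S \ del) ∪ add:
  pre ⊆ S: {ball_in(b5,rmA), free(left), robot_in(rmA)} ⊆ S  — applicable
  S \ del = {free(right), robot_in(rmA)}
  ∪ add   = {carry(b5,left), free(right), robot_in(rmA)}

== RESULT ==
["carry(b5,left)", "free(right)", "robot_in(rmA)"]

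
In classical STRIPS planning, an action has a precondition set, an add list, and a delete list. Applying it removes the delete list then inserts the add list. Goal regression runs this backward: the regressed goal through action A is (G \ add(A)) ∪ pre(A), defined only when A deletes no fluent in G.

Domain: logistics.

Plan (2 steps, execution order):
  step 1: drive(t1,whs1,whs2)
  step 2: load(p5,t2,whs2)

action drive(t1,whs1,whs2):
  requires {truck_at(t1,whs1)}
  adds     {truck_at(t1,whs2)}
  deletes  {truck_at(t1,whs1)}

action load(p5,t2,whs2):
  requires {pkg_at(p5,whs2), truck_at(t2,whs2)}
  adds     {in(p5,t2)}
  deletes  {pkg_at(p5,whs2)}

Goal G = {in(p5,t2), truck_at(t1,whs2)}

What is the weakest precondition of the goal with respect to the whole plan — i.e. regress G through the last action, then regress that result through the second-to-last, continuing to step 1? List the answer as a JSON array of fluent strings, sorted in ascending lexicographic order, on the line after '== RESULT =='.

Regress step by step:
  through step 2 (load(p5,t2,whs2)): drop {in(p5,t2)}, keep {truck_at(t1,whs2)}, require {pkg_at(p5,whs2), truck_at(t2,whs2)}
    → {pkg_at(p5,whs2), truck_at(t1,whs2), truck_at(t2,whs2)}
  through step 1 (drive(t1,whs1,whs2)): drop {truck_at(t1,whs2)}, keep {pkg_at(p5,whs2), truck_at(t2,whs2)}, require {truck_at(t1,whs1)}
    → {pkg_at(p5,whs2), truck_at(t1,whs1), truck_at(t2,whs2)}

== RESULT ==
["pkg_at(p5,whs2)", "truck_at(t1,whs1)", "truck_at(t2,whs2)"]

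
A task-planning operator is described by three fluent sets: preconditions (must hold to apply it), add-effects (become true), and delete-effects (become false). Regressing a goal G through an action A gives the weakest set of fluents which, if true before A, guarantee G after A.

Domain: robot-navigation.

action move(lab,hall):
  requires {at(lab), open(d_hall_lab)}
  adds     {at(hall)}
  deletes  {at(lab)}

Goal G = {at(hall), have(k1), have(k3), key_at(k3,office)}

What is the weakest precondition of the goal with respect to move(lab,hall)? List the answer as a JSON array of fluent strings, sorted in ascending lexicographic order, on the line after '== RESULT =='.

Compute (G \ add) ∪ pre:
  G ∩ del = {}  (empty — regression defined)
  G \ add = {at(hall), have(k1), have(k3), key_at(k3,office)} \ {at(hall)} = {have(k1), have(k3), key_at(k3,office)}
  ∪ pre   = {have(k1), have(k3), key_at(k3,office)} ∪ {at(lab), open(d_hall_lab)}
          = {at(lab), have(k1), have(k3), key_at(k3,office), open(d_hall_lab)}

== RESULT ==
["at(lab)", "have(k1)", "have(k3)", "key_at(k3,office)", "open(d_hall_lab)"]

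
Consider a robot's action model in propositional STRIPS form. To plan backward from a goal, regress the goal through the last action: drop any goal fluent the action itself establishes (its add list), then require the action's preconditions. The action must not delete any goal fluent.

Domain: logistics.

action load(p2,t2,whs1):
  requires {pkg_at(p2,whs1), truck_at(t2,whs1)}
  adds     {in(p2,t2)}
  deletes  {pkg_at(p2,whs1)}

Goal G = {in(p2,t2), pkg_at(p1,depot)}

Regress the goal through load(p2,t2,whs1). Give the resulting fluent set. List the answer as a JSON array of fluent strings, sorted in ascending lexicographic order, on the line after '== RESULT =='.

Regress:
  G ∩ del = {}  (empty — regression defined)
  G \ add = {in(p2,t2), pkg_at(p1,depot)} \ {in(p2,t2)} = {pkg_at(p1,depot)}
  ∪ pre   = {pkg_at(p1,depot)} ∪ {pkg_at(p2,whs1), truck_at(t2,whs1)}
          = {pkg_at(p1,depot), pkg_at(p2,whs1), truck_at(t2,whs1)}

== RESULT ==
["pkg_at(p1,depot)", "pkg_at(p2,whs1)", "truck_at(t2,whs1)"]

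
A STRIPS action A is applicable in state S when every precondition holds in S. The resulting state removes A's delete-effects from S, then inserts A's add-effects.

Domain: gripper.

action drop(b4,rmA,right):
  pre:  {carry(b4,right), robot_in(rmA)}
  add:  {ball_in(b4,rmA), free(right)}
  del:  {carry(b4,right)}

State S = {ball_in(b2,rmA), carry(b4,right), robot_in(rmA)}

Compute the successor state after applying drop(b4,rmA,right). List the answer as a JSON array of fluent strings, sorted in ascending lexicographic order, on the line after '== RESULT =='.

Progress:
  pre ⊆ S: {carry(b4,right), robot_in(rmA)} ⊆ S  — applicable
  S \ del = {ball_in(b2,rmA), robot_in(rmA)}
  ∪ add   = {ball_in(b2,rmA), ball_in(b4,rmA), free(right), robot_in(rmA)}

== RESULT ==
["ball_in(b2,rmA)", "ball_in(b4,rmA)", "free(right)", "robot_in(rmA)"]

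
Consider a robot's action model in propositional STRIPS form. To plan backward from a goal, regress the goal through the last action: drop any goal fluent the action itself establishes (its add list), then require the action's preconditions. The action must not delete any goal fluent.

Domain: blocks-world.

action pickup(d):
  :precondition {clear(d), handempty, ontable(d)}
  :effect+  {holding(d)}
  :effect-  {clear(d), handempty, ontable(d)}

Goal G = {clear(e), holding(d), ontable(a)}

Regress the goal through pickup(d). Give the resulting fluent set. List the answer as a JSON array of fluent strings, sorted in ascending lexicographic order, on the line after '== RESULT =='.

Regress:
  G ∩ del = {}  (empty — regression defined)
  G \ add = {clear(e), holding(d), ontable(a)} \ {holding(d)} = {clear(e), ontable(a)}
  ∪ pre   = {clear(e), ontable(a)} ∪ {clear(d), handempty, ontable(d)}
          = {clear(d), clear(e), handempty, ontable(a), ontable(d)}

== RESULT ==
["clear(d)", "clear(e)", "handempty", "ontable(a)", "ontable(d)"]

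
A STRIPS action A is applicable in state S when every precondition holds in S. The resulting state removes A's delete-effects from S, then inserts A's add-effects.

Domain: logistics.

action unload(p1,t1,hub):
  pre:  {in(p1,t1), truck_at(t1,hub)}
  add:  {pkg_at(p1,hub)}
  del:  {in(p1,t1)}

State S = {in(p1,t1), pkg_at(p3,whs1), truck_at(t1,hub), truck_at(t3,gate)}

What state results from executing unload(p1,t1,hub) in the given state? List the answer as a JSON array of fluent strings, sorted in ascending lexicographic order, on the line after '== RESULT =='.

Progress:
  pre ⊆ S: {in(p1,t1), truck_at(t1,hub)} ⊆ S  — applicable
  S \ del = {pkg_at(p3,whs1), truck_at(t1,hub), truck_at(t3,gate)}
  ∪ add   = {pkg_at(p1,hub), pkg_at(p3,whs1), truck_at(t1,hub), truck_at(t3,gate)}

== RESULT ==
["pkg_at(p1,hub)", "pkg_at(p3,whs1)", "truck_at(t1,hub)", "truck_at(t3,gate)"]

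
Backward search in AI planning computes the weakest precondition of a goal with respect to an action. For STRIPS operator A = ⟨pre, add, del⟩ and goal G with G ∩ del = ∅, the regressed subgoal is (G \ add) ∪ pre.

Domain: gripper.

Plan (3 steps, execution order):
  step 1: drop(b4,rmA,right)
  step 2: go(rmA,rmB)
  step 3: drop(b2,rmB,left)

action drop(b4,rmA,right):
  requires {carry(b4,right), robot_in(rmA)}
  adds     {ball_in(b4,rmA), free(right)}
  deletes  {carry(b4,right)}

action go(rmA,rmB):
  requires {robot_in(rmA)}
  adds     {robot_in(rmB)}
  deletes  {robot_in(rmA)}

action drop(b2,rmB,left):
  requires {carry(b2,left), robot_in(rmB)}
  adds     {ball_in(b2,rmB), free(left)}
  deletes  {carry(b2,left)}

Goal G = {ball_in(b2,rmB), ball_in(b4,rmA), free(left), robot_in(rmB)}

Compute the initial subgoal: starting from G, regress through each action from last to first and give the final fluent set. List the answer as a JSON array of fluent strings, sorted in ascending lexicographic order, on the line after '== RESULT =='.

Work backward from the goal:
  through step 3 (drop(b2,rmB,left)): drop {ball_in(b2,rmB), free(left)}, keep {ball_in(b4,rmA), robot_in(rmB)}, require {carry(b2,left), robot_in(rmB)}
    → {ball_in(b4,rmA), carry(b2,left), robot_in(rmB)}
  through step 2 (go(rmA,rmB)): drop {robot_in(rmB)}, keep {ball_in(b4,rmA), carry(b2,left)}, require {robot_in(rmA)}
    → {ball_in(b4,rmA), carry(b2,left), robot_in(rmA)}
  through step 1 (drop(b4,rmA,right)): drop {ball_in(b4,rmA)}, keep {carry(b2,left), robot_in(rmA)}, require {carry(b4,right), robot_in(rmA)}
    → {carry(b2,left), carry(b4,right), robot_in(rmA)}

== RESULT ==
["carry(b2,left)", "carry(b4,right)", "robot_in(rmA)"]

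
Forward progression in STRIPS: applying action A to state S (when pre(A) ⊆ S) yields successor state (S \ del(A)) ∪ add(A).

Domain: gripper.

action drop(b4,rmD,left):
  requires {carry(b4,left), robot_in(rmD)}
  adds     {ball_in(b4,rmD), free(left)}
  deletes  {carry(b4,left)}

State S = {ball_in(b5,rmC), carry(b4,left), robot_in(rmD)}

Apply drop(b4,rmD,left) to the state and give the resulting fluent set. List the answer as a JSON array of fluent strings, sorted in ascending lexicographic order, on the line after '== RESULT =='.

Progress:
  pre ⊆ S: {carry(b4,left), robot_in(rmD)} ⊆ S  — applicable
  S \ del = {ball_in(b5,rmC), robot_in(rmD)}
  ∪ add   = {ball_in(b4,rmD), ball_in(b5,rmC), free(left), robot_in(rmD)}

== RESULT ==
["ball_in(b4,rmD)", "ball_in(b5,rmC)", "free(left)", "robot_in(rmD)"]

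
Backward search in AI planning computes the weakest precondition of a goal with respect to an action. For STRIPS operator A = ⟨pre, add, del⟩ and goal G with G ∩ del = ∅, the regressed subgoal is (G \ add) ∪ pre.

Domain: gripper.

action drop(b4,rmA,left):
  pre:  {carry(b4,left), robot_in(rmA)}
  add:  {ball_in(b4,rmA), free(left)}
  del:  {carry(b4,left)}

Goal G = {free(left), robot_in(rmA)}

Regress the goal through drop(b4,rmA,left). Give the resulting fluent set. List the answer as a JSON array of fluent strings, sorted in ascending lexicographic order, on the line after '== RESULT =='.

Compute (G \ add) ∪ pre:
  G ∩ del = {}  (empty — regression defined)
  G \ add = {free(left), robot_in(rmA)} \ {ball_in(b4,rmA), free(left)} = {robot_in(rmA)}
  ∪ pre   = {robot_in(rmA)} ∪ {carry(b4,left), robot_in(rmA)}
          = {carry(b4,left), robot_in(rmA)}

== RESULT ==
["carry(b4,left)", "robot_in(rmA)"]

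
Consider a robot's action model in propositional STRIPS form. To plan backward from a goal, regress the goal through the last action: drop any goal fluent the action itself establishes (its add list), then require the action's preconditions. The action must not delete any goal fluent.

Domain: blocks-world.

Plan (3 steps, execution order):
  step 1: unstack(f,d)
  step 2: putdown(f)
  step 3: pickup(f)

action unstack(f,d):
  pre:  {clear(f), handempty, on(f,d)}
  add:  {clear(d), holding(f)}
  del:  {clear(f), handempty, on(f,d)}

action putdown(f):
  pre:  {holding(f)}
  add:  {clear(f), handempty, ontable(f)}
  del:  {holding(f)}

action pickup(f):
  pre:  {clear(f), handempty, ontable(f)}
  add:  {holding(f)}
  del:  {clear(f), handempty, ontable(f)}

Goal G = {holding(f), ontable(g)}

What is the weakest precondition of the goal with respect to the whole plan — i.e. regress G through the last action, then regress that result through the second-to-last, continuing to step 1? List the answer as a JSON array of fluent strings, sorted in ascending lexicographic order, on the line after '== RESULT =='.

Regress step by step:
  through step 3 (pickup(f)): drop {holding(f)}, keep {ontable(g)}, require {clear(f), handempty, ontable(f)}
    → {clear(f), handempty, ontable(f), ontable(g)}
  through step 2 (putdown(f)): drop {clear(f), handempty, ontable(f)}, keep {ontable(g)}, require {holding(f)}
    → {holding(f), ontable(g)}
  through step 1 (unstack(f,d)): drop {holding(f)}, keep {ontable(g)}, require {clear(f), handempty, on(f,d)}
    → {clear(f), handempty, on(f,d), ontable(g)}

== RESULT ==
["clear(f)", "handempty", "on(f,d)", "ontable(g)"]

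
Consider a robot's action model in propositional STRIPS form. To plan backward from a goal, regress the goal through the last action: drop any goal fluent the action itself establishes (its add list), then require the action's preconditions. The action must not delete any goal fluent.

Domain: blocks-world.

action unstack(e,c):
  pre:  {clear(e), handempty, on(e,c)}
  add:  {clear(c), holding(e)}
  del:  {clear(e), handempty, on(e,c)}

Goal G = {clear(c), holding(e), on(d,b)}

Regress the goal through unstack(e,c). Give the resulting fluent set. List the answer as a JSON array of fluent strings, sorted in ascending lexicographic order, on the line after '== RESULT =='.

Regress:
  G ∩ del = {}  (empty — regression defined)
  G \ add = {clear(c), holding(e), on(d,b)} \ {clear(c), holding(e)} = {on(d,b)}
  ∪ pre   = {on(d,b)} ∪ {clear(e), handempty, on(e,c)}
          = {clear(e), handempty, on(d,b), on(e,c)}

== RESULT ==
["clear(e)", "handempty", "on(d,b)", "on(e,c)"]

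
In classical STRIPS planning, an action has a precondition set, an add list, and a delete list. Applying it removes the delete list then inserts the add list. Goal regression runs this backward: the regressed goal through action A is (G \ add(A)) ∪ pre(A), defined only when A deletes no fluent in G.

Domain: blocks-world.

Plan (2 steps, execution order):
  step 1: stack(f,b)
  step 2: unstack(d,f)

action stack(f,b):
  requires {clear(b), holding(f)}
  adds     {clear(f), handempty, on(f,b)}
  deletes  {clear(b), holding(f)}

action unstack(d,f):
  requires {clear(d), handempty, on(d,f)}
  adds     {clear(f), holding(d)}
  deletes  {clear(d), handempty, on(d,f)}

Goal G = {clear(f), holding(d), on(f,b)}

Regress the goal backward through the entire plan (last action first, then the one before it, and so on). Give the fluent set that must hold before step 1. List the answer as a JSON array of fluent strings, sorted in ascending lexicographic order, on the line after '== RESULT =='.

Work backward from the goal:
  through step 2 (unstack(d,f)): drop {clear(f), holding(d)}, keep {on(f,b)}, require {clear(d), handempty, on(d,f)}
    → {clear(d), handempty, on(d,f), on(f,b)}
  through step 1 (stack(f,b)): drop {handempty, on(f,b)}, keep {clear(d), on(d,f)}, require {clear(b), holding(f)}
    → {clear(b), clear(d), holding(f), on(d,f)}

== RESULT ==
["clear(b)", "clear(d)", "holding(f)", "on(d,f)"]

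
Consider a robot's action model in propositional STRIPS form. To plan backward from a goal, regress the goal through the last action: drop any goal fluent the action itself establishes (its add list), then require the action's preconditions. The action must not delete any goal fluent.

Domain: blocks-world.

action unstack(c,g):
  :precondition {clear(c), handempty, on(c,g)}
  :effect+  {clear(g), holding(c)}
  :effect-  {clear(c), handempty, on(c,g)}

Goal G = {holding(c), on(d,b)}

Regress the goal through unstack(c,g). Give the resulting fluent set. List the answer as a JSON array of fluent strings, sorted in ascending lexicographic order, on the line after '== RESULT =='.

Regress:
  G ∩ del = {}  (empty — regression defined)
  G \ add = {holding(c), on(d,b)} \ {clear(g), holding(c)} = {on(d,b)}
  ∪ pre   = {on(d,b)} ∪ {clear(c), handempty, on(c,g)}
          = {clear(c), handempty, on(c,g), on(d,b)}

== RESULT ==
["clear(c)", "handempty", "on(c,g)", "on(d,b)"]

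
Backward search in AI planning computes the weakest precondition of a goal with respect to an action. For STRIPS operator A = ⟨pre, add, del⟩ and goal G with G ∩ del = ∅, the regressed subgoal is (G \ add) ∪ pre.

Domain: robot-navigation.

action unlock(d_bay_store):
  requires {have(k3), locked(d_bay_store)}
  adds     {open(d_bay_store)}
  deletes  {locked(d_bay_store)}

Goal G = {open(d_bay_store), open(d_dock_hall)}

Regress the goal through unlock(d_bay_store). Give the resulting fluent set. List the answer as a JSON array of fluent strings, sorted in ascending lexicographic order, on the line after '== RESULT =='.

Compute (G \ add) ∪ pre:
  G ∩ del = {}  (empty — regression defined)
  G \ add = {open(d_bay_store), open(d_dock_hall)} \ {open(d_bay_store)} = {open(d_dock_hall)}
  ∪ pre   = {open(d_dock_hall)} ∪ {have(k3), locked(d_bay_store)}
          = {have(k3), locked(d_bay_store), open(d_dock_hall)}

== RESULT ==
["have(k3)", "locked(d_bay_store)", "open(d_dock_hall)"]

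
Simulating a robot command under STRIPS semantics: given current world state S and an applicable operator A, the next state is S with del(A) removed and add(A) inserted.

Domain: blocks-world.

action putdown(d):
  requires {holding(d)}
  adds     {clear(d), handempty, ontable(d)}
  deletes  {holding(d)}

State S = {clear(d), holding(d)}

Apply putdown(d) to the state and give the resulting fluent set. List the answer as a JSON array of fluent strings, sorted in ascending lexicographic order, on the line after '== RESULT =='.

Progress:
  pre ⊆ S: {holding(d)} ⊆ S  — applicable
  S \ del = {clear(d)}
  ∪ add   = {clear(d), handempty, ontable(d)}

== RESULT ==
["clear(d)", "handempty", "ontable(d)"]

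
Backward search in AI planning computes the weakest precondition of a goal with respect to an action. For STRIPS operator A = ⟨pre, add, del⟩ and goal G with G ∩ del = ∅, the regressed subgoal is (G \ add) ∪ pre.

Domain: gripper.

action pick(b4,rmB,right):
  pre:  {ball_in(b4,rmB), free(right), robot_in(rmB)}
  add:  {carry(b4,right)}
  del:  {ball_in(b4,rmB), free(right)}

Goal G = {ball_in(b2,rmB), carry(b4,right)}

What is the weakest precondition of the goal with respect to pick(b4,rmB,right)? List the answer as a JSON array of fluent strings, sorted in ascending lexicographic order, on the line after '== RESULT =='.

Regress:
  G ∩ del = {}  (empty — regression defined)
  G \ add = {ball_in(b2,rmB), carry(b4,right)} \ {carry(b4,right)} = {ball_in(b2,rmB)}
  ∪ pre   = {ball_in(b2,rmB)} ∪ {ball_in(b4,rmB), free(right), robot_in(rmB)}
          = {ball_in(b2,rmB), ball_in(b4,rmB), free(right), robot_in(rmB)}

== RESULT ==
["ball_in(b2,rmB)", "ball_in(b4,rmB)", "free(right)", "robot_in(rmB)"]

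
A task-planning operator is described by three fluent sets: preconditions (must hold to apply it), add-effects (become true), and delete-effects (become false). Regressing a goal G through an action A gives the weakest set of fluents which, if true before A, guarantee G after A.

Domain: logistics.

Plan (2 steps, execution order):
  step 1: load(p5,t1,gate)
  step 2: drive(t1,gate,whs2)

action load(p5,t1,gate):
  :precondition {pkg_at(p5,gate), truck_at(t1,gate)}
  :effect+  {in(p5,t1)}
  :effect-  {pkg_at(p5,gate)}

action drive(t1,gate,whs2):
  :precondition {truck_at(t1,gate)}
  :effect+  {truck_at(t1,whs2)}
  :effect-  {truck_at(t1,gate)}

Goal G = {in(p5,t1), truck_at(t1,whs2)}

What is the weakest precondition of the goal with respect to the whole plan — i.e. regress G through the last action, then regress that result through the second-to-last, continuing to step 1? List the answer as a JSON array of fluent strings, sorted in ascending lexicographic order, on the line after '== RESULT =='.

Regress step by step:
  through step 2 (drive(t1,gate,whs2)): drop {truck_at(t1,whs2)}, keep {in(p5,t1)}, require {truck_at(t1,gate)}
    → {in(p5,t1), truck_at(t1,gate)}
  through step 1 (load(p5,t1,gate)): drop {in(p5,t1)}, keep {truck_at(t1,gate)}, require {pkg_at(p5,gate), truck_at(t1,gate)}
    → {pkg_at(p5,gate), truck_at(t1,gate)}

== RESULT ==
["pkg_at(p5,gate)", "truck_at(t1,gate)"]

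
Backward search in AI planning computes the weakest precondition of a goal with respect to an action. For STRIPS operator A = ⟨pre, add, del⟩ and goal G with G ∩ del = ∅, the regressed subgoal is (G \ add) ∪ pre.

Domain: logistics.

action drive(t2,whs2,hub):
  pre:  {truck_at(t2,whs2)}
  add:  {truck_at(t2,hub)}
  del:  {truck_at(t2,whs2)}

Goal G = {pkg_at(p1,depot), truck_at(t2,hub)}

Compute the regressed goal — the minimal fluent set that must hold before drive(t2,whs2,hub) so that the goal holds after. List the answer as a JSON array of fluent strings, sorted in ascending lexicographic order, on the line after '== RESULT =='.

Compute (G \ add) ∪ pre:
  G ∩ del = {}  (empty — regression defined)
  G \ add = {pkg_at(p1,depot), truck_at(t2,hub)} \ {truck_at(t2,hub)} = {pkg_at(p1,depot)}
  ∪ pre   = {pkg_at(p1,depot)} ∪ {truck_at(t2,whs2)}
          = {pkg_at(p1,depot), truck_at(t2,whs2)}

== RESULT ==
["pkg_at(p1,depot)", "truck_at(t2,whs2)"]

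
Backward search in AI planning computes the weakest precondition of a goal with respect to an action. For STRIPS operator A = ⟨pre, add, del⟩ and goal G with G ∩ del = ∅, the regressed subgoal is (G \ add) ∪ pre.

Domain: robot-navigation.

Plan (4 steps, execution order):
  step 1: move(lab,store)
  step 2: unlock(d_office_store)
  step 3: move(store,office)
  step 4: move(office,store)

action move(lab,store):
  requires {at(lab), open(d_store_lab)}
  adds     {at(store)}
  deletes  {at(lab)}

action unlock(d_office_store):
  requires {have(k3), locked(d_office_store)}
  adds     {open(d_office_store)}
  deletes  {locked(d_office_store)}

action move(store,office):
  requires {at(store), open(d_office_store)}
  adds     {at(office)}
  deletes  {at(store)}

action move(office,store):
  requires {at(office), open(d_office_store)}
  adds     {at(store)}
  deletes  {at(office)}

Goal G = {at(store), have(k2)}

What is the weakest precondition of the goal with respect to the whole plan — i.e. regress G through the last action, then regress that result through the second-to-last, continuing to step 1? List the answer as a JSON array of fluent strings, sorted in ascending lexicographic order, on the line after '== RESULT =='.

Work backward from the goal:
  through step 4 (move(office,store)): drop {at(store)}, keep {have(k2)}, require {at(office), open(d_office_store)}
    → {at(office), have(k2), open(d_office_store)}
  through step 3 (move(store,office)): drop {at(office)}, keep {have(k2), open(d_office_store)}, require {at(store), open(d_office_store)}
    → {at(store), have(k2), open(d_office_store)}
  through step 2 (unlock(d_office_store)): drop {open(d_office_store)}, keep {at(store), have(k2)}, require {have(k3), locked(d_office_store)}
    → {at(store), have(k2), have(k3), locked(d_office_store)}
  through step 1 (move(lab,store)): drop {at(store)}, keep {have(k2), have(k3), locked(d_office_store)}, require {at(lab), open(d_store_lab)}
    → {at(lab), have(k2), have(k3), locked(d_office_store), open(d_store_lab)}

== RESULT ==
["at(lab)", "have(k2)", "have(k3)", "locked(d_office_store)", "open(d_store_lab)"]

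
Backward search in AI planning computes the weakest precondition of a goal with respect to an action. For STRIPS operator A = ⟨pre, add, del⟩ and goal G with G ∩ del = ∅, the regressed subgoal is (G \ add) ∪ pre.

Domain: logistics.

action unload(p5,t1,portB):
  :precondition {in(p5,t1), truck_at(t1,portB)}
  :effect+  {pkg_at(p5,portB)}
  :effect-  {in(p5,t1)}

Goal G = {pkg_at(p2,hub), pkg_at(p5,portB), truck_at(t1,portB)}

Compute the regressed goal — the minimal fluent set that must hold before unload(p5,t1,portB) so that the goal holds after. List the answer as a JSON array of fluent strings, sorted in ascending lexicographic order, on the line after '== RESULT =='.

Regress:
  G ∩ del = {}  (empty — regression defined)
  G \ add = {pkg_at(p2,hub), pkg_at(p5,portB), truck_at(t1,portB)} \ {pkg_at(p5,portB)} = {pkg_at(p2,hub), truck_at(t1,portB)}
  ∪ pre   = {pkg_at(p2,hub), truck_at(t1,portB)} ∪ {in(p5,t1), truck_at(t1,portB)}
          = {in(p5,t1), pkg_at(p2,hub), truck_at(t1,portB)}

== RESULT ==
["in(p5,t1)", "pkg_at(p2,hub)", "truck_at(t1,portB)"]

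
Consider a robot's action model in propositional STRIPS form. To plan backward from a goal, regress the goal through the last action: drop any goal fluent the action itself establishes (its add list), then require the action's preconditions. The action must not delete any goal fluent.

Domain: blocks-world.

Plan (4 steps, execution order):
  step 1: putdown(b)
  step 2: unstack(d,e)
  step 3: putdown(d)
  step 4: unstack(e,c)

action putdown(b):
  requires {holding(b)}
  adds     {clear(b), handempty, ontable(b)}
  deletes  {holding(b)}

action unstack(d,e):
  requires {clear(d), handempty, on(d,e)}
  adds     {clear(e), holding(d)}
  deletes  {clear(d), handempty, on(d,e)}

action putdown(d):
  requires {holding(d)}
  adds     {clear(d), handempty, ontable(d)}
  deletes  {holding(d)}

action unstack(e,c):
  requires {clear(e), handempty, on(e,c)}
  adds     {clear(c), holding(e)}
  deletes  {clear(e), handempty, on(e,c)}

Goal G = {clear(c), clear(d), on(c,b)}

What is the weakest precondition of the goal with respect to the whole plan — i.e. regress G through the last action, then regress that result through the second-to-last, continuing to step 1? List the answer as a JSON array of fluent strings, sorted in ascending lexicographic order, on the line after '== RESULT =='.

Regress step by step:
  through step 4 (unstack(e,c)): drop {clear(c)}, keep {clear(d), on(c,b)}, require {clear(e), handempty, on(e,c)}
    → {clear(d), clear(e), handempty, on(c,b), on(e,c)}
  through step 3 (putdown(d)): drop {clear(d), handempty}, keep {clear(e), on(c,b), on(e,c)}, require {holding(d)}
    → {clear(e), holding(d), on(c,b), on(e,c)}
  through step 2 (unstack(d,e)): drop {clear(e), holding(d)}, keep {on(c,b), on(e,c)}, require {clear(d), handempty, on(d,e)}
    → {clear(d), handempty, on(c,b), on(d,e), on(e,c)}
  through step 1 (putdown(b)): drop {handempty}, keep {clear(d), on(c,b), on(d,e), on(e,c)}, require {holding(b)}
    → {clear(d), holding(b), on(c,b), on(d,e), on(e,c)}

== RESULT ==
["clear(d)", "holding(b)", "on(c,b)", "on(d,e)", "on(e,c)"]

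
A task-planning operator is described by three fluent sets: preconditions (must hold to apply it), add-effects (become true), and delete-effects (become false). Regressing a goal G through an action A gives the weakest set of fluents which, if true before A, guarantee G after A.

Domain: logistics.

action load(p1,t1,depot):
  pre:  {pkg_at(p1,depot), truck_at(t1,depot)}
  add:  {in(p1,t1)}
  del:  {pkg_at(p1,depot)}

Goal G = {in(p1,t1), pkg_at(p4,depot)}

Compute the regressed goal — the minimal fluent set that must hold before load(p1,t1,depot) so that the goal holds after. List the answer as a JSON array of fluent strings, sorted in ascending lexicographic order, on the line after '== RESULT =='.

Compute (G \ add) ∪ pre:
  G ∩ del = {}  (empty — regression defined)
  G \ add = {in(p1,t1), pkg_at(p4,depot)} \ {in(p1,t1)} = {pkg_at(p4,depot)}
  ∪ pre   = {pkg_at(p4,depot)} ∪ {pkg_at(p1,depot), truck_at(t1,depot)}
          = {pkg_at(p1,depot), pkg_at(p4,depot), truck_at(t1,depot)}

== RESULT ==
["pkg_at(p1,depot)", "pkg_at(p4,depot)", "truck_at(t1,depot)"]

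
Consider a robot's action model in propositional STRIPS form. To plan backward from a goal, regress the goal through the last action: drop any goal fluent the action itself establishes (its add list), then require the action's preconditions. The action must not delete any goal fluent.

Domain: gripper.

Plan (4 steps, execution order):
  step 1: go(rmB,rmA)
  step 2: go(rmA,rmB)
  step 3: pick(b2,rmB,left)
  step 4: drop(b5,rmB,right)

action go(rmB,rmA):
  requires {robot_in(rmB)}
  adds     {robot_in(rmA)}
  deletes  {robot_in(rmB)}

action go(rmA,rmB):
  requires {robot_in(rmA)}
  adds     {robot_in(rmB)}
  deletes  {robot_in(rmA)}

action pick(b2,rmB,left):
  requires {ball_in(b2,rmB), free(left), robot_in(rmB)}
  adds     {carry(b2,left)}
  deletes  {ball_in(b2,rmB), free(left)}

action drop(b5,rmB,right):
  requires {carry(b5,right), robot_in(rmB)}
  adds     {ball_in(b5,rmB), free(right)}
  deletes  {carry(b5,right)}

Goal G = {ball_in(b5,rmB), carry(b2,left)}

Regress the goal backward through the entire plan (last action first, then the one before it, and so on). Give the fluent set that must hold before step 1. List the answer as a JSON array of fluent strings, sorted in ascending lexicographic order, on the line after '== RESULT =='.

Work backward from the goal:
  through step 4 (drop(b5,rmB,right)): drop {ball_in(b5,rmB)}, keep {carry(b2,left)}, require {carry(b5,right), robot_in(rmB)}
    → {carry(b2,left), carry(b5,right), robot_in(rmB)}
  through step 3 (pick(b2,rmB,left)): drop {carry(b2,left)}, keep {carry(b5,right), robot_in(rmB)}, require {ball_in(b2,rmB), free(left), robot_in(rmB)}
    → {ball_in(b2,rmB), carry(b5,right), free(left), robot_in(rmB)}
  through step 2 (go(rmA,rmB)): drop {robot_in(rmB)}, keep {ball_in(b2,rmB), carry(b5,right), free(left)}, require {robot_in(rmA)}
    → {ball_in(b2,rmB), carry(b5,right), free(left), robot_in(rmA)}
  through step 1 (go(rmB,rmA)): drop {robot_in(rmA)}, keep {ball_in(b2,rmB), carry(b5,right), free(left)}, require {robot_in(rmB)}
    → {ball_in(b2,rmB), carry(b5,right), free(left), robot_in(rmB)}

== RESULT ==
["ball_in(b2,rmB)", "carry(b5,right)", "free(left)", "robot_in(rmB)"]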